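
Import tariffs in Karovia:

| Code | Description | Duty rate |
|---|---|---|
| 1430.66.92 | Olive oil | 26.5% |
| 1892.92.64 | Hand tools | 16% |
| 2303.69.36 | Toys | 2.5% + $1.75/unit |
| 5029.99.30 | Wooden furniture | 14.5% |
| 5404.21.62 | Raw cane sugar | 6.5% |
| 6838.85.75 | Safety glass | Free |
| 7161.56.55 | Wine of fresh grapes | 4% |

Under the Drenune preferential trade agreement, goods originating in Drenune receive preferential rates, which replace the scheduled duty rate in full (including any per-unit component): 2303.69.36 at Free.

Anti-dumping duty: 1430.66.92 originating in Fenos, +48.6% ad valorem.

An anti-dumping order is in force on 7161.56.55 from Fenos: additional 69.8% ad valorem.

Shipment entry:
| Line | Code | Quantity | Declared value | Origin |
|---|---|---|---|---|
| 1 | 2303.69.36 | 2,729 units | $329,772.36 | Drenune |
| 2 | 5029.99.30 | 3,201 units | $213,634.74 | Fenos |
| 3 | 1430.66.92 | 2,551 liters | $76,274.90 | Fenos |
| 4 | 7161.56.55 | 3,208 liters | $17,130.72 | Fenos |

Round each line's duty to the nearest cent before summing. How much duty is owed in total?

$100,901.96

Line 1 (2303.69.36, Drenune, 2,729 units, $329,772.36):
Base rate for 2303.69.36 is 2.5% + $1.75/unit.
Origin Drenune qualifies under the Karovia–Drenune agreement and 2303.69.36 is covered: preferential rate Free applies instead.
Duty = $329,772.36 × 0% = $0.00.
Line 2 (5029.99.30, Fenos, 3,201 units, $213,634.74):
Base rate for 5029.99.30 is 14.5%.
Duty = $213,634.74 × 14.5% = $30,977.04.
Line 3 (1430.66.92, Fenos, 2,551 liters, $76,274.90):
Base rate for 1430.66.92 is 26.5%.
Additional duty on 1430.66.92 from Fenos: +48.6%. Applied ad valorem rate: 26.5% + 48.6% = 75.1%.
Duty = $76,274.90 × 75.1% = $57,282.45.
Line 4 (7161.56.55, Fenos, 3,208 liters, $17,130.72):
Base rate for 7161.56.55 is 4%.
Additional duty on 7161.56.55 from Fenos: +69.8%. Applied ad valorem rate: 4% + 69.8% = 73.8%.
Duty = $17,130.72 × 73.8% = $12,642.47.
Total = $0.00 + $30,977.04 + $57,282.45 + $12,642.47 = $100,901.96.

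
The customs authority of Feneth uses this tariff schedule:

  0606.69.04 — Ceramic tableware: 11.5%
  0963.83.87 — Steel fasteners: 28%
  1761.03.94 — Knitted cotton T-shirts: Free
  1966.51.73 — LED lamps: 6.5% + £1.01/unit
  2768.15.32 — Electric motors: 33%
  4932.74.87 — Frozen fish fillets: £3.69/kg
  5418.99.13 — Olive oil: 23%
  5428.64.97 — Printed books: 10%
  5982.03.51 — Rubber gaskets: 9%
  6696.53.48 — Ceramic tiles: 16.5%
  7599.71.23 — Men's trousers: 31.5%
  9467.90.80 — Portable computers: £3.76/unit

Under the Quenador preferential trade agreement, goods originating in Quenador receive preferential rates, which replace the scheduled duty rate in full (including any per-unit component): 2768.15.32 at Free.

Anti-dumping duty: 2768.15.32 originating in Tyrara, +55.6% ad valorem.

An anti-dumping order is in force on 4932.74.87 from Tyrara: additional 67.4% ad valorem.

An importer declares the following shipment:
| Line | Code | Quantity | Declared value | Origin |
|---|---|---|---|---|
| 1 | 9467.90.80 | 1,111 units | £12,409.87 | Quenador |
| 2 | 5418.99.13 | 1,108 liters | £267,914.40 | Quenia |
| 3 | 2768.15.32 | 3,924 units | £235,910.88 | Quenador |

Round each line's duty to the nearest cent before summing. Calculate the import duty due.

Line 1 (9467.90.80, Quenador, 1,111 units, £12,409.87):
Base rate for 9467.90.80 is £3.76/unit.
Origin Quenador is the FTA partner but 9467.90.80 is not on the preference list; base rate stands.
Duty = 1,111 × £3.76 = £4,177.36.
Line 2 (5418.99.13, Quenia, 1,108 liters, £267,914.40):
Base rate for 5418.99.13 is 23%.
Duty = £267,914.40 × 23% = £61,620.31.
Line 3 (2768.15.32, Quenador, 3,924 units, £235,910.88):
Base rate for 2768.15.32 is 33%.
Origin Quenador qualifies under the Feneth–Quenador agreement and 2768.15.32 is covered: preferential rate Free applies instead.
The additional-duty order on 2768.15.32 targets Tyrara, not Quenador; it does not apply.
Duty = £235,910.88 × 0% = £0.00.
Total = £4,177.36 + £61,620.31 + £0.00 = £65,797.67.

£65,797.67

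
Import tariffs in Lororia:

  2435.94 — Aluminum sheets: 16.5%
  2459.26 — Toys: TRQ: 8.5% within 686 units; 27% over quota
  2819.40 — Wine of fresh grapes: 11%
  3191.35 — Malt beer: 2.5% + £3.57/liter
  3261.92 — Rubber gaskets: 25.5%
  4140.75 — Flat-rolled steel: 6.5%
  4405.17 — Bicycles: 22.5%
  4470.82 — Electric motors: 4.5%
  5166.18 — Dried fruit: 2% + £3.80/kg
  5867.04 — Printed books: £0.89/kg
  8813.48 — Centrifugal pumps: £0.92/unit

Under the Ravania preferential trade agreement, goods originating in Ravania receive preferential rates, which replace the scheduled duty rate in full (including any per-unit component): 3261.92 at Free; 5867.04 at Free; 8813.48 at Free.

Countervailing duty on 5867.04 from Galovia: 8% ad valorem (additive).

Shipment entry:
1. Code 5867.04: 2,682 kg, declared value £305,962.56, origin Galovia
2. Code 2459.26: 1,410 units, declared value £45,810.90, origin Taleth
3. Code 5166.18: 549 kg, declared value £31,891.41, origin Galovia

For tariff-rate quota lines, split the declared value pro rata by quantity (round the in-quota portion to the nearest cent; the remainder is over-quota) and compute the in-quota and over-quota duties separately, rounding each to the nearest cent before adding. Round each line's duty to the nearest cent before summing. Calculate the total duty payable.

£37,833.65

Line 1 (5867.04, Galovia, 2,682 kg, £305,962.56):
Base rate for 5867.04 is £0.89/kg.
5867.04 has an FTA preferential rate, but origin Galovia is not Ravania; base rate stands.
Additional duty on 5867.04 from Galovia: +8% ad valorem. Applied ad valorem rate = 8%.
Duty = £305,962.56 × 8% + 2,682 × £0.89 = £26,863.98.
Line 2 (2459.26, Taleth, 1,410 units, £45,810.90):
Code 2459.26 is under a tariff-rate quota (threshold 686 units). In-quota: 686 units at 8.5%; over-quota: 724 units at 27%.
Pro-rata value split: in-quota = £45,810.90 × 686/1,410 = £22,288.14; over-quota = £45,810.90 − £22,288.14 = £23,522.76.
In-quota duty = £22,288.14 × 8.5% = £1,894.49. Over-quota duty = £23,522.76 × 27% = £6,351.15.
Line duty = £1,894.49 + £6,351.15 = £8,245.64.
Line 3 (5166.18, Galovia, 549 kg, £31,891.41):
Base rate for 5166.18 is 2% + £3.80/kg.
Duty = £31,891.41 × 2% + 549 × £3.80 = £2,724.03.
Total = £26,863.98 + £8,245.64 + £2,724.03 = £37,833.65.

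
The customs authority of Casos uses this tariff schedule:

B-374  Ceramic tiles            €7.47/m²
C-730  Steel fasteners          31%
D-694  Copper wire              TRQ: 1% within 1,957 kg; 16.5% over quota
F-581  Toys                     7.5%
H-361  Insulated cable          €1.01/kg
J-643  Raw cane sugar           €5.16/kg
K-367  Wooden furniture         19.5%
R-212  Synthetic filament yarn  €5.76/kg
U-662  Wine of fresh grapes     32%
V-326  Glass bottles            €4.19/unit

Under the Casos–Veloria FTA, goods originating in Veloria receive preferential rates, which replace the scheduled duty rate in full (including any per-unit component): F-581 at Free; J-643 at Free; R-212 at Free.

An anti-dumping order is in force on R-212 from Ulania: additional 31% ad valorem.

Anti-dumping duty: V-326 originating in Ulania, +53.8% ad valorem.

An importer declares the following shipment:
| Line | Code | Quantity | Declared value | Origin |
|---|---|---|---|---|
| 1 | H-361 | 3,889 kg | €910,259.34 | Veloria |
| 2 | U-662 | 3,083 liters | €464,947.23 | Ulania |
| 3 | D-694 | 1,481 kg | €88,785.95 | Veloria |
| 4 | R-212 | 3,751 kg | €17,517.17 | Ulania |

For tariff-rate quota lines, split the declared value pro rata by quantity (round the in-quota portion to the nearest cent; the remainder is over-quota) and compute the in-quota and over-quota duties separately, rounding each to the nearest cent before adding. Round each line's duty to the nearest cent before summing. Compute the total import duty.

Line 1 (H-361, Veloria, 3,889 kg, €910,259.34):
Base rate for H-361 is €1.01/kg.
Origin Veloria is the FTA partner but H-361 is not on the preference list; base rate stands.
Duty = 3,889 × €1.01 = €3,927.89.
Line 2 (U-662, Ulania, 3,083 liters, €464,947.23):
Base rate for U-662 is 32%.
Duty = €464,947.23 × 32% = €148,783.11.
Line 3 (D-694, Veloria, 1,481 kg, €88,785.95):
Code D-694 is under a tariff-rate quota (threshold 1,957 kg). Quantity 1,481 kg is within the quota, so the in-quota rate 1% applies to the full value.
Duty = €88,785.95 × 1% = €887.86.
Line 4 (R-212, Ulania, 3,751 kg, €17,517.17):
Base rate for R-212 is €5.76/kg.
R-212 has an FTA preferential rate, but origin Ulania is not Veloria; base rate stands.
Additional duty on R-212 from Ulania: +31% ad valorem. Applied ad valorem rate = 31%.
Duty = €17,517.17 × 31% + 3,751 × €5.76 = €27,036.08.
Total = €3,927.89 + €148,783.11 + €887.86 + €27,036.08 = €180,634.94.

€180,634.94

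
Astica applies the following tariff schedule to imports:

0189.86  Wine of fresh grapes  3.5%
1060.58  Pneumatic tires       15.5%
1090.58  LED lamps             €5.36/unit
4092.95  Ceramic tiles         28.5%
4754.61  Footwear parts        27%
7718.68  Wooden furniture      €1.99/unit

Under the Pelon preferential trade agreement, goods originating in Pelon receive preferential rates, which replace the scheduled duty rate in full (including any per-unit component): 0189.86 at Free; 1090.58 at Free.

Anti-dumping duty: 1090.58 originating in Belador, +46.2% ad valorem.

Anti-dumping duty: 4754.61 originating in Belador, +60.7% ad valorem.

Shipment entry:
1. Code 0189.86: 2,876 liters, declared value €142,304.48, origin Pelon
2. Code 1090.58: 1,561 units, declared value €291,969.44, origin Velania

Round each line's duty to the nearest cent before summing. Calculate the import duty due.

Line 1 (0189.86, Pelon, 2,876 liters, €142,304.48):
Base rate for 0189.86 is 3.5%.
Origin Pelon qualifies under the Astica–Pelon agreement and 0189.86 is covered: preferential rate Free applies instead.
Duty = €142,304.48 × 0% = €0.00.
Line 2 (1090.58, Velania, 1,561 units, €291,969.44):
Base rate for 1090.58 is €5.36/unit.
1090.58 has an FTA preferential rate, but origin Velania is not Pelon; base rate stands.
The additional-duty order on 1090.58 targets Belador, not Velania; it does not apply.
Duty = 1,561 × €5.36 = €8,366.96.
Total = €0.00 + €8,366.96 = €8,366.96.

€8,366.96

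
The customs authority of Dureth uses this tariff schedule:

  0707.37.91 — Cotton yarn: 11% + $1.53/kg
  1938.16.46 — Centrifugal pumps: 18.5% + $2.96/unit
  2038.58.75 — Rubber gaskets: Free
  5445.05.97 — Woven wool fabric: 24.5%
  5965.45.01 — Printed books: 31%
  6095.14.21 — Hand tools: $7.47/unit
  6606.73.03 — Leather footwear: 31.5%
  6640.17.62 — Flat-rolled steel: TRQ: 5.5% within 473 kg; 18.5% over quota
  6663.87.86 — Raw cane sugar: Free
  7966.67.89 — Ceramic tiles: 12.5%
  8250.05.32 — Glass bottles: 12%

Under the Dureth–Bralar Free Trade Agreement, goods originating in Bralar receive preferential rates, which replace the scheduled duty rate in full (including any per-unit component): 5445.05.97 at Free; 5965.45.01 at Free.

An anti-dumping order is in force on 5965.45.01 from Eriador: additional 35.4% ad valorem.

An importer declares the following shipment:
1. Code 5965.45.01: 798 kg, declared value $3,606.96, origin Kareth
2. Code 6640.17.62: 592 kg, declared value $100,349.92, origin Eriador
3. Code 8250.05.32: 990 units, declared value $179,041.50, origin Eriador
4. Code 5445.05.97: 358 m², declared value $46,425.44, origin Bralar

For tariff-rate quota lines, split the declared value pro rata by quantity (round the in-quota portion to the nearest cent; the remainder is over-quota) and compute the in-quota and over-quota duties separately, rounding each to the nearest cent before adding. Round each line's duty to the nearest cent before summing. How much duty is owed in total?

Line 1 (5965.45.01, Kareth, 798 kg, $3,606.96):
Base rate for 5965.45.01 is 31%.
5965.45.01 has an FTA preferential rate, but origin Kareth is not Bralar; base rate stands.
The additional-duty order on 5965.45.01 targets Eriador, not Kareth; it does not apply.
Duty = $3,606.96 × 31% = $1,118.16.
Line 2 (6640.17.62, Eriador, 592 kg, $100,349.92):
Code 6640.17.62 is under a tariff-rate quota (threshold 473 kg). In-quota: 473 kg at 5.5%; over-quota: 119 kg at 18.5%.
Pro-rata value split: in-quota = $100,349.92 × 473/592 = $80,178.23; over-quota = $100,349.92 − $80,178.23 = $20,171.69.
In-quota duty = $80,178.23 × 5.5% = $4,409.80. Over-quota duty = $20,171.69 × 18.5% = $3,731.76.
Line duty = $4,409.80 + $3,731.76 = $8,141.56.
Line 3 (8250.05.32, Eriador, 990 units, $179,041.50):
Base rate for 8250.05.32 is 12%.
Duty = $179,041.50 × 12% = $21,484.98.
Line 4 (5445.05.97, Bralar, 358 m², $46,425.44):
Base rate for 5445.05.97 is 24.5%.
Origin Bralar qualifies under the Dureth–Bralar agreement and 5445.05.97 is covered: preferential rate Free applies instead.
Duty = $46,425.44 × 0% = $0.00.
Total = $1,118.16 + $8,141.56 + $21,484.98 + $0.00 = $30,744.70.

$30,744.70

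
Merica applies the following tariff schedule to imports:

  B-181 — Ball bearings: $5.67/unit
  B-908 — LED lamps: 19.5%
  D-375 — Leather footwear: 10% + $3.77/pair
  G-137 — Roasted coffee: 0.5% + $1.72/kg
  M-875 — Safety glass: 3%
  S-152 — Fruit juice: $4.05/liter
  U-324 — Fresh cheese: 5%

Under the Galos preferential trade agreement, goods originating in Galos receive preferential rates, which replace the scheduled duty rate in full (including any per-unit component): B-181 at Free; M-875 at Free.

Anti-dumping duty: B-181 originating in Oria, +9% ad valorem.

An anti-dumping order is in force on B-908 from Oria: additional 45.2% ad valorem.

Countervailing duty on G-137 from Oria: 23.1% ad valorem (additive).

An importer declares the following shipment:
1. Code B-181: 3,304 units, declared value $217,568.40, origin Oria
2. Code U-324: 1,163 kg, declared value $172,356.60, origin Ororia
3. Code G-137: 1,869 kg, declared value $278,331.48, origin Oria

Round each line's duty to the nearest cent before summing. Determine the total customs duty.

Line 1 (B-181, Oria, 3,304 units, $217,568.40):
Base rate for B-181 is $5.67/unit.
B-181 has an FTA preferential rate, but origin Oria is not Galos; base rate stands.
Additional duty on B-181 from Oria: +9% ad valorem. Applied ad valorem rate = 9%.
Duty = $217,568.40 × 9% + 3,304 × $5.67 = $38,314.84.
Line 2 (U-324, Ororia, 1,163 kg, $172,356.60):
Base rate for U-324 is 5%.
Duty = $172,356.60 × 5% = $8,617.83.
Line 3 (G-137, Oria, 1,869 kg, $278,331.48):
Base rate for G-137 is 0.5% + $1.72/kg.
Additional duty on G-137 from Oria: +23.1%. Applied ad valorem rate: 0.5% + 23.1% = 23.6%.
Duty = $278,331.48 × 23.6% + 1,869 × $1.72 = $68,900.91.
Total = $38,314.84 + $8,617.83 + $68,900.91 = $115,833.58.

$115,833.58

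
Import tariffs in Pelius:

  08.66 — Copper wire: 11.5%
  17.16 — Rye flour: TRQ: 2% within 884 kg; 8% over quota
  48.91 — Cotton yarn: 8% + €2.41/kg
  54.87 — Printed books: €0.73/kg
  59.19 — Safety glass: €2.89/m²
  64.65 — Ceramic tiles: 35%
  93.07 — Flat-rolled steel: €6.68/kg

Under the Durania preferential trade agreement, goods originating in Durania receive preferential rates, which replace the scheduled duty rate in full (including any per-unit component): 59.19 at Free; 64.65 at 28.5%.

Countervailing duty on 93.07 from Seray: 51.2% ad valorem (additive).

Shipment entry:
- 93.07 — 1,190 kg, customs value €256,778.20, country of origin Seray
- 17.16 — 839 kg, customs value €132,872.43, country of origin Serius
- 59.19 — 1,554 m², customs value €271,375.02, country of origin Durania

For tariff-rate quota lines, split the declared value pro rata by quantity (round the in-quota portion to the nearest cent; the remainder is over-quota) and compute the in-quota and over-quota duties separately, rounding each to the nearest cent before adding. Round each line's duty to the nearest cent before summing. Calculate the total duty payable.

€142,077.09

Line 1 (93.07, Seray, 1,190 kg, €256,778.20):
Base rate for 93.07 is €6.68/kg.
Additional duty on 93.07 from Seray: +51.2% ad valorem. Applied ad valorem rate = 51.2%.
Duty = €256,778.20 × 51.2% + 1,190 × €6.68 = €139,419.64.
Line 2 (17.16, Serius, 839 kg, €132,872.43):
Code 17.16 is under a tariff-rate quota (threshold 884 kg). Quantity 839 kg is within the quota, so the in-quota rate 2% applies to the full value.
Duty = €132,872.43 × 2% = €2,657.45.
Line 3 (59.19, Durania, 1,554 m², €271,375.02):
Base rate for 59.19 is €2.89/m².
Origin Durania qualifies under the Pelius–Durania agreement and 59.19 is covered: preferential rate Free applies instead.
Duty = €271,375.02 × 0% = €0.00.
Total = €139,419.64 + €2,657.45 + €0.00 = €142,077.09.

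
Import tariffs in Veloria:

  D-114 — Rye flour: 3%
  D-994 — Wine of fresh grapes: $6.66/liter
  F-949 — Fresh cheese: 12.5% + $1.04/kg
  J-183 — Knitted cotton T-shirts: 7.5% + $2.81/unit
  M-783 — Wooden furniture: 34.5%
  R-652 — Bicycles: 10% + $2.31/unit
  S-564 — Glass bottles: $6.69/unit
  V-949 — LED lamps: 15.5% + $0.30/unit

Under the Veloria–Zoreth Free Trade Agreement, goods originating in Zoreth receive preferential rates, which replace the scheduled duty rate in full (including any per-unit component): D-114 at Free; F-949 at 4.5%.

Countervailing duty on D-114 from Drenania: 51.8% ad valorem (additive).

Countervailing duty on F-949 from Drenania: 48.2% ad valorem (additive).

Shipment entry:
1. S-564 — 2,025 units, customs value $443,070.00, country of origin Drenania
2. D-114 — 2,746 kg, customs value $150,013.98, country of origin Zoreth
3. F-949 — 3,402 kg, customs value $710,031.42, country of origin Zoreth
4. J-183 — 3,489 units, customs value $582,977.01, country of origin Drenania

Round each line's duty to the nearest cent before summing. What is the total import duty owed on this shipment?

Line 1 (S-564, Drenania, 2,025 units, $443,070.00):
Base rate for S-564 is $6.69/unit.
Duty = 2,025 × $6.69 = $13,547.25.
Line 2 (D-114, Zoreth, 2,746 kg, $150,013.98):
Base rate for D-114 is 3%.
Origin Zoreth qualifies under the Veloria–Zoreth agreement and D-114 is covered: preferential rate Free applies instead.
The additional-duty order on D-114 targets Drenania, not Zoreth; it does not apply.
Duty = $150,013.98 × 0% = $0.00.
Line 3 (F-949, Zoreth, 3,402 kg, $710,031.42):
Base rate for F-949 is 12.5% + $1.04/kg.
Origin Zoreth qualifies under the Veloria–Zoreth agreement and F-949 is covered: preferential rate 4.5% applies instead.
The additional-duty order on F-949 targets Drenania, not Zoreth; it does not apply.
Duty = $710,031.42 × 4.5% = $31,951.41.
Line 4 (J-183, Drenania, 3,489 units, $582,977.01):
Base rate for J-183 is 7.5% + $2.81/unit.
Duty = $582,977.01 × 7.5% + 3,489 × $2.81 = $53,527.37.
Total = $13,547.25 + $0.00 + $31,951.41 + $53,527.37 = $99,026.03.

$99,026.03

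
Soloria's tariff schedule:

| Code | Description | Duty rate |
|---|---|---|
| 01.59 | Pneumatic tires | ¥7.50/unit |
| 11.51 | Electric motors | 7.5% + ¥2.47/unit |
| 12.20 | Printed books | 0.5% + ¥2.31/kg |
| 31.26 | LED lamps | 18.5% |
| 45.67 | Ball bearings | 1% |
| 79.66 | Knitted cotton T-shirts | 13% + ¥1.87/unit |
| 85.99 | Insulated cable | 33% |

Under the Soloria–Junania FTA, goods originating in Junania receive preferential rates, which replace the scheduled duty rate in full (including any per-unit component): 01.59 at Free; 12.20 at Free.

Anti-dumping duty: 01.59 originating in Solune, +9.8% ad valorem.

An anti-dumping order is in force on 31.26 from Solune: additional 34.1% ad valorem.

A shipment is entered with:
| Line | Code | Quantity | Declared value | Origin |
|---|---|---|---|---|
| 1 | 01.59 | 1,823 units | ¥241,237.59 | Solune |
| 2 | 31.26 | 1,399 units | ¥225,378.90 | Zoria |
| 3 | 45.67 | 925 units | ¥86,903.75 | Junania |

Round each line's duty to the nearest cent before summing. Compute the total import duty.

¥79,877.92

Line 1 (01.59, Solune, 1,823 units, ¥241,237.59):
Base rate for 01.59 is ¥7.50/unit.
01.59 has an FTA preferential rate, but origin Solune is not Junania; base rate stands.
Additional duty on 01.59 from Solune: +9.8% ad valorem. Applied ad valorem rate = 9.8%.
Duty = ¥241,237.59 × 9.8% + 1,823 × ¥7.50 = ¥37,313.78.
Line 2 (31.26, Zoria, 1,399 units, ¥225,378.90):
Base rate for 31.26 is 18.5%.
The additional-duty order on 31.26 targets Solune, not Zoria; it does not apply.
Duty = ¥225,378.90 × 18.5% = ¥41,695.10.
Line 3 (45.67, Junania, 925 units, ¥86,903.75):
Base rate for 45.67 is 1%.
Origin Junania is the FTA partner but 45.67 is not on the preference list; base rate stands.
Duty = ¥86,903.75 × 1% = ¥869.04.
Total = ¥37,313.78 + ¥41,695.10 + ¥869.04 = ¥79,877.92.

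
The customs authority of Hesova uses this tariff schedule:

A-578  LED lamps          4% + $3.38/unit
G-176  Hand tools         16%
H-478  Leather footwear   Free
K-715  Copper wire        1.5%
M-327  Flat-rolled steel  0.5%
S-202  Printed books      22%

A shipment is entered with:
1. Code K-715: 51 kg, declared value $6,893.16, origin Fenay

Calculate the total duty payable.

Line 1 (K-715, Fenay, 51 kg, $6,893.16):
Base rate for K-715 is 1.5%.
Duty = $6,893.16 × 1.5% = $103.40.

$103.40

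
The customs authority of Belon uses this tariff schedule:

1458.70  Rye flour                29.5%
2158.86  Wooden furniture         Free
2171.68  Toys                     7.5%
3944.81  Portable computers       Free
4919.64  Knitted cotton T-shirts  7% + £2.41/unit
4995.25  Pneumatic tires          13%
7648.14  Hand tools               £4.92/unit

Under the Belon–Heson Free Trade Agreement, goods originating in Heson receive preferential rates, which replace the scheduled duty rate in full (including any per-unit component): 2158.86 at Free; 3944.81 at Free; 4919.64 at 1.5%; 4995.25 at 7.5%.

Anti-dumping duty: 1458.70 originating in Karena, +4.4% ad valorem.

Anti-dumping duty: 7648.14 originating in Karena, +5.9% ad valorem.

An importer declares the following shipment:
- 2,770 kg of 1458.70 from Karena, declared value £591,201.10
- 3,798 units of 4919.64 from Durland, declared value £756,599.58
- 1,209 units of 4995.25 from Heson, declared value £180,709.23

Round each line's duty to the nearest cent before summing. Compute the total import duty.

Line 1 (1458.70, Karena, 2,770 kg, £591,201.10):
Base rate for 1458.70 is 29.5%.
Additional duty on 1458.70 from Karena: +4.4%. Applied ad valorem rate: 29.5% + 4.4% = 33.9%.
Duty = £591,201.10 × 33.9% = £200,417.17.
Line 2 (4919.64, Durland, 3,798 units, £756,599.58):
Base rate for 4919.64 is 7% + £2.41/unit.
4919.64 has an FTA preferential rate, but origin Durland is not Heson; base rate stands.
Duty = £756,599.58 × 7% + 3,798 × £2.41 = £62,115.15.
Line 3 (4995.25, Heson, 1,209 units, £180,709.23):
Base rate for 4995.25 is 13%.
Origin Heson qualifies under the Belon–Heson agreement and 4995.25 is covered: preferential rate 7.5% applies instead.
Duty = £180,709.23 × 7.5% = £13,553.19.
Total = £200,417.17 + £62,115.15 + £13,553.19 = £276,085.51.

£276,085.51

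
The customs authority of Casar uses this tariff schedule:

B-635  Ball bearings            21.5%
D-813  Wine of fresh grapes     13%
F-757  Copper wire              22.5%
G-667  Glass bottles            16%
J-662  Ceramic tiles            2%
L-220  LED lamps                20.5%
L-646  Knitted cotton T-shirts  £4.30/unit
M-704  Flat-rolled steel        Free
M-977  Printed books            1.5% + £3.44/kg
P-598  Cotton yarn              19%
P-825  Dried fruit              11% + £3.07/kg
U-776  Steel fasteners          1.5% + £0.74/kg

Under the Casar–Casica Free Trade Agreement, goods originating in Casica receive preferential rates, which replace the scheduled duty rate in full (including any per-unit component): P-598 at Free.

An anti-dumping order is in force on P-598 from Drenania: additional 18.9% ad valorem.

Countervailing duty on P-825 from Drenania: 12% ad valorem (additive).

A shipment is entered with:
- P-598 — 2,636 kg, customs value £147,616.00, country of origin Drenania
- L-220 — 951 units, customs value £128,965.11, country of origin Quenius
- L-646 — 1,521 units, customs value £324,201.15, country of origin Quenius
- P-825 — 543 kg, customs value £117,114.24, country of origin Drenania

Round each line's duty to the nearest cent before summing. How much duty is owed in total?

Line 1 (P-598, Drenania, 2,636 kg, £147,616.00):
Base rate for P-598 is 19%.
P-598 has an FTA preferential rate, but origin Drenania is not Casica; base rate stands.
Additional duty on P-598 from Drenania: +18.9%. Applied ad valorem rate: 19% + 18.9% = 37.9%.
Duty = £147,616.00 × 37.9% = £55,946.46.
Line 2 (L-220, Quenius, 951 units, £128,965.11):
Base rate for L-220 is 20.5%.
Duty = £128,965.11 × 20.5% = £26,437.85.
Line 3 (L-646, Quenius, 1,521 units, £324,201.15):
Base rate for L-646 is £4.30/unit.
Duty = 1,521 × £4.30 = £6,540.30.
Line 4 (P-825, Drenania, 543 kg, £117,114.24):
Base rate for P-825 is 11% + £3.07/kg.
Additional duty on P-825 from Drenania: +12%. Applied ad valorem rate: 11% + 12% = 23%.
Duty = £117,114.24 × 23% + 543 × £3.07 = £28,603.29.
Total = £55,946.46 + £26,437.85 + £6,540.30 + £28,603.29 = £117,527.90.

£117,527.90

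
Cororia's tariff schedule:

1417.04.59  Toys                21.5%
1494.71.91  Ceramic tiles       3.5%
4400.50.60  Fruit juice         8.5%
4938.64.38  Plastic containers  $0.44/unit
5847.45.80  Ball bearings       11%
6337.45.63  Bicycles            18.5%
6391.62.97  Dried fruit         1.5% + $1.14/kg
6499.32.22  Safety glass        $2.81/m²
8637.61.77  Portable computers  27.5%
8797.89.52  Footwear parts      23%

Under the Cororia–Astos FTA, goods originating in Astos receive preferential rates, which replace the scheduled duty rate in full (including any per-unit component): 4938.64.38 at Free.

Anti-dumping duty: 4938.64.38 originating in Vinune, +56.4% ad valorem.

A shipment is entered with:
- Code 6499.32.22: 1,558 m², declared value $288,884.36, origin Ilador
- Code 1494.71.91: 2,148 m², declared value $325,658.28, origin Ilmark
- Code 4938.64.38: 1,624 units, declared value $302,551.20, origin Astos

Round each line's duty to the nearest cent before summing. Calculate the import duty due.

$15,776.02

Line 1 (6499.32.22, Ilador, 1,558 m², $288,884.36):
Base rate for 6499.32.22 is $2.81/m².
Duty = 1,558 × $2.81 = $4,377.98.
Line 2 (1494.71.91, Ilmark, 2,148 m², $325,658.28):
Base rate for 1494.71.91 is 3.5%.
Duty = $325,658.28 × 3.5% = $11,398.04.
Line 3 (4938.64.38, Astos, 1,624 units, $302,551.20):
Base rate for 4938.64.38 is $0.44/unit.
Origin Astos qualifies under the Cororia–Astos agreement and 4938.64.38 is covered: preferential rate Free applies instead.
The additional-duty order on 4938.64.38 targets Vinune, not Astos; it does not apply.
Duty = $302,551.20 × 0% = $0.00.
Total = $4,377.98 + $11,398.04 + $0.00 = $15,776.02.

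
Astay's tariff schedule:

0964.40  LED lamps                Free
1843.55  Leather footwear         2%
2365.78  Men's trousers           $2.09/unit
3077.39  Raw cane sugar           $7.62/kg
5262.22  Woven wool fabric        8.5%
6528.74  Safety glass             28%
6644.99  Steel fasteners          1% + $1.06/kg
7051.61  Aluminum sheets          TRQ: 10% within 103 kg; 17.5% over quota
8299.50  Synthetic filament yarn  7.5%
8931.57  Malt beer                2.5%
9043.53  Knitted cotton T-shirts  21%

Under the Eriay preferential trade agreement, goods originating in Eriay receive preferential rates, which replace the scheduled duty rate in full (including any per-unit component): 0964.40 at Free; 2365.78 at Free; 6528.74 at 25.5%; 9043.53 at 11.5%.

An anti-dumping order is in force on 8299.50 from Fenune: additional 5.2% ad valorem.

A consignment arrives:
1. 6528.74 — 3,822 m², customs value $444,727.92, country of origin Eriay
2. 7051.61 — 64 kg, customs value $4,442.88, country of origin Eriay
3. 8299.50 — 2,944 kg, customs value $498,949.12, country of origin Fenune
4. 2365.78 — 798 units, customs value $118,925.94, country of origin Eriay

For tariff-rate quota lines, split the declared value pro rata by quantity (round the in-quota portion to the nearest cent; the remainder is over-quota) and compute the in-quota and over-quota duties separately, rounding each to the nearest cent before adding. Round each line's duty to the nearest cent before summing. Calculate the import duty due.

$177,216.45

Line 1 (6528.74, Eriay, 3,822 m², $444,727.92):
Base rate for 6528.74 is 28%.
Origin Eriay qualifies under the Astay–Eriay agreement and 6528.74 is covered: preferential rate 25.5% applies instead.
Duty = $444,727.92 × 25.5% = $113,405.62.
Line 2 (7051.61, Eriay, 64 kg, $4,442.88):
Code 7051.61 is under a tariff-rate quota (threshold 103 kg). Quantity 64 kg is within the quota, so the in-quota rate 10% applies to the full value.
Duty = $4,442.88 × 10% = $444.29.
Line 3 (8299.50, Fenune, 2,944 kg, $498,949.12):
Base rate for 8299.50 is 7.5%.
Additional duty on 8299.50 from Fenune: +5.2%. Applied ad valorem rate: 7.5% + 5.2% = 12.7%.
Duty = $498,949.12 × 12.7% = $63,366.54.
Line 4 (2365.78, Eriay, 798 units, $118,925.94):
Base rate for 2365.78 is $2.09/unit.
Origin Eriay qualifies under the Astay–Eriay agreement and 2365.78 is covered: preferential rate Free applies instead.
Duty = $118,925.94 × 0% = $0.00.
Total = $113,405.62 + $444.29 + $63,366.54 + $0.00 = $177,216.45.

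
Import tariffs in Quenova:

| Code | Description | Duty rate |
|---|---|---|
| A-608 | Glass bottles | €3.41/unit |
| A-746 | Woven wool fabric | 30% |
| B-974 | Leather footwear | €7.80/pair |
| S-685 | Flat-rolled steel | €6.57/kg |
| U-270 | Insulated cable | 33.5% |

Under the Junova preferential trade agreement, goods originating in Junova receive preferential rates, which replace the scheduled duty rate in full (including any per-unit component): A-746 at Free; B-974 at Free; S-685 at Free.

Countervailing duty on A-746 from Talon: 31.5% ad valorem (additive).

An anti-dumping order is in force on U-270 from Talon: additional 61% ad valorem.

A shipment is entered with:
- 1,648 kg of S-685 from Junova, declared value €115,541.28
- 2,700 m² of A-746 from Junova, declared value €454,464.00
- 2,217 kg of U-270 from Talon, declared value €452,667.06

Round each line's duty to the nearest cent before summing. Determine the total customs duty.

€427,770.37

Line 1 (S-685, Junova, 1,648 kg, €115,541.28):
Base rate for S-685 is €6.57/kg.
Origin Junova qualifies under the Quenova–Junova agreement and S-685 is covered: preferential rate Free applies instead.
Duty = €115,541.28 × 0% = €0.00.
Line 2 (A-746, Junova, 2,700 m², €454,464.00):
Base rate for A-746 is 30%.
Origin Junova qualifies under the Quenova–Junova agreement and A-746 is covered: preferential rate Free applies instead.
The additional-duty order on A-746 targets Talon, not Junova; it does not apply.
Duty = €454,464.00 × 0% = €0.00.
Line 3 (U-270, Talon, 2,217 kg, €452,667.06):
Base rate for U-270 is 33.5%.
Additional duty on U-270 from Talon: +61%. Applied ad valorem rate: 33.5% + 61% = 94.5%.
Duty = €452,667.06 × 94.5% = €427,770.37.
Total = €0.00 + €0.00 + €427,770.37 = €427,770.37.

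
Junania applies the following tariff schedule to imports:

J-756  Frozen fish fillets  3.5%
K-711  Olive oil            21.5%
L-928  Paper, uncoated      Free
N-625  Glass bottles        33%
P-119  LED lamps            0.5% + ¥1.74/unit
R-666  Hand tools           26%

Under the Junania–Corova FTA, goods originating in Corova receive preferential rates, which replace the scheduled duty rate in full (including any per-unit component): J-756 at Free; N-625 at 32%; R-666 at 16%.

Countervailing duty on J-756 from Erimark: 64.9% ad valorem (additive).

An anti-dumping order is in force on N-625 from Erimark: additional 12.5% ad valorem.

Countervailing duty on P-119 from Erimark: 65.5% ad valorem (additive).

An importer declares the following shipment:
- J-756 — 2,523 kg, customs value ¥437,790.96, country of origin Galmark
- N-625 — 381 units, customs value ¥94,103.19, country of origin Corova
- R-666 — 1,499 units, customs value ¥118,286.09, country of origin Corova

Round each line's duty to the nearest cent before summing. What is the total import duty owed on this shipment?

¥64,361.47

Line 1 (J-756, Galmark, 2,523 kg, ¥437,790.96):
Base rate for J-756 is 3.5%.
J-756 has an FTA preferential rate, but origin Galmark is not Corova; base rate stands.
The additional-duty order on J-756 targets Erimark, not Galmark; it does not apply.
Duty = ¥437,790.96 × 3.5% = ¥15,322.68.
Line 2 (N-625, Corova, 381 units, ¥94,103.19):
Base rate for N-625 is 33%.
Origin Corova qualifies under the Junania–Corova agreement and N-625 is covered: preferential rate 32% applies instead.
The additional-duty order on N-625 targets Erimark, not Corova; it does not apply.
Duty = ¥94,103.19 × 32% = ¥30,113.02.
Line 3 (R-666, Corova, 1,499 units, ¥118,286.09):
Base rate for R-666 is 26%.
Origin Corova qualifies under the Junania–Corova agreement and R-666 is covered: preferential rate 16% applies instead.
Duty = ¥118,286.09 × 16% = ¥18,925.77.
Total = ¥15,322.68 + ¥30,113.02 + ¥18,925.77 = ¥64,361.47.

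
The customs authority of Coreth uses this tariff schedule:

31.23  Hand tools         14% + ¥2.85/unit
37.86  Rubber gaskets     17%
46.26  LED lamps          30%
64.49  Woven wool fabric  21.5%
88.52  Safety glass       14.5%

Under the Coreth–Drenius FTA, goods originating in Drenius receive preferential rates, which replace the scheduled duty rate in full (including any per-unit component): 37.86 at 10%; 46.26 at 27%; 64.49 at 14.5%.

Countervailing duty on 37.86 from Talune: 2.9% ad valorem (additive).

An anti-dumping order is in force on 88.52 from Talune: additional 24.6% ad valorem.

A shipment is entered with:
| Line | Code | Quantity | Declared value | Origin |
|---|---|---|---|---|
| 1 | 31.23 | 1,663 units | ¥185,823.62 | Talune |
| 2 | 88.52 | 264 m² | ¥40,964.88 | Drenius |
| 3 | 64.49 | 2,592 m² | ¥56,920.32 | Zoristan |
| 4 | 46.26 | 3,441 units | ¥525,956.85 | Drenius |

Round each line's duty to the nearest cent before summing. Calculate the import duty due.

¥190,940.99

Line 1 (31.23, Talune, 1,663 units, ¥185,823.62):
Base rate for 31.23 is 14% + ¥2.85/unit.
Duty = ¥185,823.62 × 14% + 1,663 × ¥2.85 = ¥30,754.86.
Line 2 (88.52, Drenius, 264 m², ¥40,964.88):
Base rate for 88.52 is 14.5%.
Origin Drenius is the FTA partner but 88.52 is not on the preference list; base rate stands.
The additional-duty order on 88.52 targets Talune, not Drenius; it does not apply.
Duty = ¥40,964.88 × 14.5% = ¥5,939.91.
Line 3 (64.49, Zoristan, 2,592 m², ¥56,920.32):
Base rate for 64.49 is 21.5%.
64.49 has an FTA preferential rate, but origin Zoristan is not Drenius; base rate stands.
Duty = ¥56,920.32 × 21.5% = ¥12,237.87.
Line 4 (46.26, Drenius, 3,441 units, ¥525,956.85):
Base rate for 46.26 is 30%.
Origin Drenius qualifies under the Coreth–Drenius agreement and 46.26 is covered: preferential rate 27% applies instead.
Duty = ¥525,956.85 × 27% = ¥142,008.35.
Total = ¥30,754.86 + ¥5,939.91 + ¥12,237.87 + ¥142,008.35 = ¥190,940.99.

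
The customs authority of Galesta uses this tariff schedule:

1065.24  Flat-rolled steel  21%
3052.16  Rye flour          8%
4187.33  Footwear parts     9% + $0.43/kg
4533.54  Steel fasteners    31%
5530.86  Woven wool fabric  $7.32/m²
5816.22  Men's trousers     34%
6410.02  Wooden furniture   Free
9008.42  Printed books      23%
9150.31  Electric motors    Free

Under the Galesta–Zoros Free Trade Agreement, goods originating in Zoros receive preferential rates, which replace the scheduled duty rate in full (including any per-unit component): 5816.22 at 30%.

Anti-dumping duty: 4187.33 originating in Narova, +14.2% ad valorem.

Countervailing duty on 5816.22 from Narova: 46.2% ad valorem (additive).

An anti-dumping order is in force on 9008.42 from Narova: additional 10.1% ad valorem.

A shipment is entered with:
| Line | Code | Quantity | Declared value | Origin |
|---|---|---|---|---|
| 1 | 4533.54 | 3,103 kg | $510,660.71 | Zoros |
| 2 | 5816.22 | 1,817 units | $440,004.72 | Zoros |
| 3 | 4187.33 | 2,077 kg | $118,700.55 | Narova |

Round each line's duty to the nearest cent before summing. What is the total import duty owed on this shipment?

Line 1 (4533.54, Zoros, 3,103 kg, $510,660.71):
Base rate for 4533.54 is 31%.
Origin Zoros is the FTA partner but 4533.54 is not on the preference list; base rate stands.
Duty = $510,660.71 × 31% = $158,304.82.
Line 2 (5816.22, Zoros, 1,817 units, $440,004.72):
Base rate for 5816.22 is 34%.
Origin Zoros qualifies under the Galesta–Zoros agreement and 5816.22 is covered: preferential rate 30% applies instead.
The additional-duty order on 5816.22 targets Narova, not Zoros; it does not apply.
Duty = $440,004.72 × 30% = $132,001.42.
Line 3 (4187.33, Narova, 2,077 kg, $118,700.55):
Base rate for 4187.33 is 9% + $0.43/kg.
Additional duty on 4187.33 from Narova: +14.2%. Applied ad valorem rate: 9% + 14.2% = 23.2%.
Duty = $118,700.55 × 23.2% + 2,077 × $0.43 = $28,431.64.
Total = $158,304.82 + $132,001.42 + $28,431.64 = $318,737.88.

$318,737.88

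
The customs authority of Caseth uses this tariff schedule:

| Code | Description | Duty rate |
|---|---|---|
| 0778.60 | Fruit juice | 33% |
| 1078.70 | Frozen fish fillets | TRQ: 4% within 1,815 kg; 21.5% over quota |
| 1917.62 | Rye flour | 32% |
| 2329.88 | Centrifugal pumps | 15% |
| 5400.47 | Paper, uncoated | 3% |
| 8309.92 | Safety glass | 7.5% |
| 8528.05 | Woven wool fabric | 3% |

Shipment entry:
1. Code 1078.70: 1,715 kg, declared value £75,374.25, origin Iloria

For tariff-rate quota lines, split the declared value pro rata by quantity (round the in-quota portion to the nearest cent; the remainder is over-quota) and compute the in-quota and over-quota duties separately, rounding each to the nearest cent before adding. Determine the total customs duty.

Line 1 (1078.70, Iloria, 1,715 kg, £75,374.25):
Code 1078.70 is under a tariff-rate quota (threshold 1,815 kg). Quantity 1,715 kg is within the quota, so the in-quota rate 4% applies to the full value.
Duty = £75,374.25 × 4% = £3,014.97.

£3,014.97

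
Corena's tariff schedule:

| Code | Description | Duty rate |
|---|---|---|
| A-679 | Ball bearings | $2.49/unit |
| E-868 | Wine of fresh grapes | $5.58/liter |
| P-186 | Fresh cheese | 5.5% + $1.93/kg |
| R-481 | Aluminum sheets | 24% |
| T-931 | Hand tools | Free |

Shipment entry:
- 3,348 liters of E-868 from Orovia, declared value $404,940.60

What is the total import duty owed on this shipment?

Line 1 (E-868, Orovia, 3,348 liters, $404,940.60):
Base rate for E-868 is $5.58/liter.
Duty = 3,348 × $5.58 = $18,681.84.

$18,681.84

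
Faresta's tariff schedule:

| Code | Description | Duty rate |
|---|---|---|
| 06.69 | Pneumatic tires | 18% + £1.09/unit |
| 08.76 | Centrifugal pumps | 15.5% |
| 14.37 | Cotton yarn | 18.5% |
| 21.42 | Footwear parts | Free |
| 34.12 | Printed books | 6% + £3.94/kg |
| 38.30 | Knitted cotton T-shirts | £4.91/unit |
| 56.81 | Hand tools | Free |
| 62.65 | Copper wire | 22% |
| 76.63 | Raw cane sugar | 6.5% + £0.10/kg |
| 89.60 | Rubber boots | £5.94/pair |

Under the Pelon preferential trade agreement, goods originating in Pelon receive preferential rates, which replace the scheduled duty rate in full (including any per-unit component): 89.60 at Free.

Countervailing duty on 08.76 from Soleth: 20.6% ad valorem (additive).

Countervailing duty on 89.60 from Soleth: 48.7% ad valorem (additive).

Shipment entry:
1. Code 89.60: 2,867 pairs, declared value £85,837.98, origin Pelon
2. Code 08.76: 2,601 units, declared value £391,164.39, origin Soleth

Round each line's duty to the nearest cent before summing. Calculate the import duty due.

Line 1 (89.60, Pelon, 2,867 pairs, £85,837.98):
Base rate for 89.60 is £5.94/pair.
Origin Pelon qualifies under the Faresta–Pelon agreement and 89.60 is covered: preferential rate Free applies instead.
The additional-duty order on 89.60 targets Soleth, not Pelon; it does not apply.
Duty = £85,837.98 × 0% = £0.00.
Line 2 (08.76, Soleth, 2,601 units, £391,164.39):
Base rate for 08.76 is 15.5%.
Additional duty on 08.76 from Soleth: +20.6%. Applied ad valorem rate: 15.5% + 20.6% = 36.1%.
Duty = £391,164.39 × 36.1% = £141,210.34.
Total = £0.00 + £141,210.34 = £141,210.34.

£141,210.34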